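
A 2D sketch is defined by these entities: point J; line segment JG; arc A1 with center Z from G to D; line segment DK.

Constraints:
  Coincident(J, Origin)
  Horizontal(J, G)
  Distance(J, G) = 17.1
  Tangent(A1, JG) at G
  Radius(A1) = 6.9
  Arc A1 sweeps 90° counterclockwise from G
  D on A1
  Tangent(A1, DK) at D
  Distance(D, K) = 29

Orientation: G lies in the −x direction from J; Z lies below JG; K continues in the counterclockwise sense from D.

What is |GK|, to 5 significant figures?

36.557

J is at the origin; JG is horizontal with |JG| = 17.1 and G on the −x side, so G = (-17.100, 0.0000). The tangent condition forces ZG to be normal to JG, so Z = G + (0, -6.9) = (-17.100, -6.9000). On A1, G sits at bearing 90° from Z; a 90° counterclockwise sweep puts D at bearing 180°, so D = Z + 6.9·(cos 180°, sin 180°) = (-24.000, -6.9000). Tangency of A1 to DK means the radius ZD is perpendicular to DK, so DK runs along (−sin 180°, cos 180°); with |DK| = 29.0, K = (-24.000, -35.900). Then |GK| = |K − G| = 36.557.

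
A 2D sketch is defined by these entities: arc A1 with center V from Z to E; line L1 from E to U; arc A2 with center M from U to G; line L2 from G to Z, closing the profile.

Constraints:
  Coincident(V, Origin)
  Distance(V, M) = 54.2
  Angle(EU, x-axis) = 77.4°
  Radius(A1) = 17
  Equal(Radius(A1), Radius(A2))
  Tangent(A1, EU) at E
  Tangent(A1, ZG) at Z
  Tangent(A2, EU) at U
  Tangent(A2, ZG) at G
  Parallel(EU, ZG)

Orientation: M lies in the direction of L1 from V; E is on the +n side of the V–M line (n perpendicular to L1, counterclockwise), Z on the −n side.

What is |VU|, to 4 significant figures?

56.80

The slot axis is L1's direction at 77.4°, so u = (cos 77.4°, sin 77.4°) = (0.2181, 0.9759) and n = (−sin 77.4°, cos 77.4°) = (-0.9759, 0.2181). V is at the origin and M lies 54.2 along u from V, so M = 54.2·u = (11.82, 52.89). Tangency of A1 to both parallel lines with radius 17.0 puts E and Z at V ± 17.0·n: E = (-16.59, 3.708), Z = (16.59, -3.708). Equal radii place U and G the same way about M: U = M + 17.0·n = (-4.767, 56.60), G = M − 17.0·n = (28.41, 49.19). Then |VU| = |U − V| = 56.80.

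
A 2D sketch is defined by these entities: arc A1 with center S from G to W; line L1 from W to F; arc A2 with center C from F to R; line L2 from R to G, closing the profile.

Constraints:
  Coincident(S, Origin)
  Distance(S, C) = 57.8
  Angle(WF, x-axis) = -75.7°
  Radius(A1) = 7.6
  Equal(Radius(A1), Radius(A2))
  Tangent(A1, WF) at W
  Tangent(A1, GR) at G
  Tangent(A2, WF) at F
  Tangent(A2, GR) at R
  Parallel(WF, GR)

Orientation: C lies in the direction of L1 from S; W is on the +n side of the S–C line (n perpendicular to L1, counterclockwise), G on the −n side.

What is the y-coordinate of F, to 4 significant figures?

-54.13

The slot axis is L1's direction at -75.7°, so u = (cos -75.7°, sin -75.7°) = (0.2470, -0.9690) and n = (−sin -75.7°, cos -75.7°) = (0.9690, 0.2470). S is at the origin and C lies 57.8 along u from S, so C = 57.8·u = (14.28, -56.01). Tangency of A1 to both parallel lines with radius 7.6 puts W and G at S ± 7.6·n: W = (7.365, 1.877), G = (-7.365, -1.877). Equal radii place F and R the same way about C: F = C + 7.6·n = (21.64, -54.13), R = C − 7.6·n = (6.912, -57.89). So F.y = -54.13.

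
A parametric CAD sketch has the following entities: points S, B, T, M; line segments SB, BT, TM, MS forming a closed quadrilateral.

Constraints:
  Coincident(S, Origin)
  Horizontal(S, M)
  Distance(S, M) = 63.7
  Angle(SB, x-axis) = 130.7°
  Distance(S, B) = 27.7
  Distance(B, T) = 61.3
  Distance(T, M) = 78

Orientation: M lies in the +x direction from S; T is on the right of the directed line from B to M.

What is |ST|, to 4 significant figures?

38.88

Checks: |BT| = 61.30 ✓; |TM| = 78.00 ✓.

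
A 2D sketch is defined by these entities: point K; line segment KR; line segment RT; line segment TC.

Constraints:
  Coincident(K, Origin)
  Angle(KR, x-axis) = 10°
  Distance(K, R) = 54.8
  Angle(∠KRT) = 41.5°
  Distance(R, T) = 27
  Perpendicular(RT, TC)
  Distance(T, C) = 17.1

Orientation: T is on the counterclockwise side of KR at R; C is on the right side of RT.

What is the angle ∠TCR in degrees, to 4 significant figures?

57.65°

K is at the origin; KR runs at 10.0° with length 54.8, so R = 54.8·(cos 10.0°, sin 10.0°) = (53.97, 9.516). ∠KRT = 41.5°, so RT runs at 10.0° + (180° − 41.5°) = 148.5° from the x-axis; with |RT| = 27.0, T = R + 27.0·(cos 148.5°, sin 148.5°) = (30.95, 23.62). RT ⟂ TC; with |TC| = 17.1 on the right of RT, C = T + 17.1·(0.5225, 0.8526) = (39.88, 38.20). Then cos ∠TCR = CT·CR / (|CT||CR|), giving 57.65°.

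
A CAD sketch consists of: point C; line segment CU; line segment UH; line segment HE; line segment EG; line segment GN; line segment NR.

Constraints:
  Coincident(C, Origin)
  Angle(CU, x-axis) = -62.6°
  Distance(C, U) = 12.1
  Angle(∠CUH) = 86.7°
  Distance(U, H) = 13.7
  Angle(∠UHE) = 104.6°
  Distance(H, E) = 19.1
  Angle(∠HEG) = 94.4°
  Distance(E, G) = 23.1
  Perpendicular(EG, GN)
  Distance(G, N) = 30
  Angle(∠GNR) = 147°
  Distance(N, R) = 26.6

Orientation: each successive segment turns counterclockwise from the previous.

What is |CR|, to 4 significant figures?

40.92

C is at the origin; CU runs at -62.6° with length 12.1, so U = (5.568, -10.74). ∠CUH = 86.7° gives UH at 30.70° from the x-axis; with |UH| = 13.7, H = (17.35, -3.748). ∠UHE = 104.6° gives HE at 106.1° from the x-axis; with |HE| = 19.1, E = (12.05, 14.60). ∠HEG = 94.4° gives EG at -168.3° from the x-axis; with |EG| = 23.1, G = (-10.57, 9.918). The perpendicularity gives GN at right angles to EG, so GN runs at -78.30°; with |GN| = 30.0, N = (-4.485, -19.46). ∠GNR = 147.0° gives NR at -45.30° from the x-axis; with |NR| = 26.6, R = (14.23, -38.37). Then |CR| = |R − C| = 40.92.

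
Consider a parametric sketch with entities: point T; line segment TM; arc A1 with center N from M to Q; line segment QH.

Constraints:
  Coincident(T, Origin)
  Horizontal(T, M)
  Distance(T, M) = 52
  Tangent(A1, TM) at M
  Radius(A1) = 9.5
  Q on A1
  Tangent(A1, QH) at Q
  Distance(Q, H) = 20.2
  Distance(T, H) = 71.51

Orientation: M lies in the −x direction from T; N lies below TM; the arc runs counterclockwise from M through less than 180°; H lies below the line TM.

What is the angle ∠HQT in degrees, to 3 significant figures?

112°

T is at the origin; TM is horizontal with |TM| = 52.0 and M on the −x side, so M = (-52.0, 0.00). Since A1 is tangent to TM there, NM ⟂ TM, so N = M + (0, -9.5) = (-52.0, -9.50). Since NQ ⟂ QH (tangency), |NH| = √(9.5² + 20.2²) = 22.3 regardless of where Q sits on A1. So H lies on both circle(T, 71.51) and circle(N, 22.3); the below-TM intersection is H = (-66.4, -26.6). Q is the foot of the tangent from H: Q = (-61.2, -7.05).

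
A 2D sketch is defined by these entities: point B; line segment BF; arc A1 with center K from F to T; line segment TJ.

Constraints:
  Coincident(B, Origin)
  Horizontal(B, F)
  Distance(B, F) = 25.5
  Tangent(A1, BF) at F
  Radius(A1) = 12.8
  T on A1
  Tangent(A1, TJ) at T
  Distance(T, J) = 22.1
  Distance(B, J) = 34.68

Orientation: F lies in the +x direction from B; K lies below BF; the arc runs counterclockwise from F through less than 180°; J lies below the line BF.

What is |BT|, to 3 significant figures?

17.0

Checks: ∠(KF, FB) = 90.00° ✓; |KT| = 12.80 ✓; ∠(KT, TJ) = 90.00° ✓; |TJ| = 22.10 ✓; |BJ| = 34.68 ✓.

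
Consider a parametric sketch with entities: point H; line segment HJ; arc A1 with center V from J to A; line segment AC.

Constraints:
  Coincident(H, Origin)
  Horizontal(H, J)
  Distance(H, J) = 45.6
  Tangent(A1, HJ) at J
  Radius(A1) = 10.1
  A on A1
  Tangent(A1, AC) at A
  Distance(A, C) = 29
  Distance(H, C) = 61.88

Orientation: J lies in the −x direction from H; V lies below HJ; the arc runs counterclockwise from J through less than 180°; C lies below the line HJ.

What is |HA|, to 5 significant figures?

56.774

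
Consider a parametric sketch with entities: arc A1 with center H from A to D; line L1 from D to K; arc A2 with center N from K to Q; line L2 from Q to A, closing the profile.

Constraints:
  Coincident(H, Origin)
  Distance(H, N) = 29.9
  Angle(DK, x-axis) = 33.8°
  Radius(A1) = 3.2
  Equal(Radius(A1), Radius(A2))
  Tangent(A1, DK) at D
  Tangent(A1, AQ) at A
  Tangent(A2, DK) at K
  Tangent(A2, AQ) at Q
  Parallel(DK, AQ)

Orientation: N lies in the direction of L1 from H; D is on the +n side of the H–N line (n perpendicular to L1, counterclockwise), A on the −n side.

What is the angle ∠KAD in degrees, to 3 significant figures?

77.9°

Tangency of A1 to both parallel lines with radius 3.2 puts D and A at H ± 3.2·n: D = (-1.78, 2.66), A = (1.78, -2.66). Equal radii place K and Q the same way about N: K = N + 3.2·n = (23.1, 19.3), Q = N − 3.2·n = (26.6, 14.0). Then cos ∠KAD = AK·AD / (|AK||AD|), giving 77.9°.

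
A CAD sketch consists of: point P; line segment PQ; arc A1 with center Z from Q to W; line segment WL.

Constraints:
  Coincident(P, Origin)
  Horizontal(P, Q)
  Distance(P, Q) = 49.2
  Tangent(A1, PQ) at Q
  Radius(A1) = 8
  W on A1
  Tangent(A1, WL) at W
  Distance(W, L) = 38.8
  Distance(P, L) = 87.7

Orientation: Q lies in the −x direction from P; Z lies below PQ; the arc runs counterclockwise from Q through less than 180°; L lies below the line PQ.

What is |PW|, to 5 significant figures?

54.785

Checks: |ZW| = 8.000 ✓; ∠(ZW, WL) = 90.00° ✓; |WL| = 38.80 ✓; |PL| = 87.70 ✓.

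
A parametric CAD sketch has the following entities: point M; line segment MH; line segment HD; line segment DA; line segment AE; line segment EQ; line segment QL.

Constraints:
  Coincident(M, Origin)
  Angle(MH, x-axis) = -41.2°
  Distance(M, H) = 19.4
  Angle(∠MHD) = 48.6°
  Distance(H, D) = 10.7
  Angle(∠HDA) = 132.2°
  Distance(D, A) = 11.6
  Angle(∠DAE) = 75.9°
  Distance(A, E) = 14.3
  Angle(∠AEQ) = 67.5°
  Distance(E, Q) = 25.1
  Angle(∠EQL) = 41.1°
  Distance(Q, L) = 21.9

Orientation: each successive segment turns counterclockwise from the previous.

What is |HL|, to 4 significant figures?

20.10

∠AEQ = 67.5° gives EQ at -5.400° from the x-axis; with |EQ| = 25.1, Q = (24.24, -9.317). ∠EQL = 41.1° gives QL at 133.5° from the x-axis; with |QL| = 21.9, L = (9.161, 6.569). Then |HL| = |L − H| = 20.10.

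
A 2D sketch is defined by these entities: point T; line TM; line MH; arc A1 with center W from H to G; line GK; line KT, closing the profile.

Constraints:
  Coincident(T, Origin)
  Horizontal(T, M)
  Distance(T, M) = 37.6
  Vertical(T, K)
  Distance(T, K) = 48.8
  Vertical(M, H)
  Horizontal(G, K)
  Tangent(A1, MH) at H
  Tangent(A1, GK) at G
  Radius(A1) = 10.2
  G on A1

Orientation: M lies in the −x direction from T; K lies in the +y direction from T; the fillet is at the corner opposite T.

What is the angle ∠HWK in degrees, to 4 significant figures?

159.6°

T is at the origin; T and M share the same y with |TM| = 37.6 and M on the −x side, so M = (-37.60, 0.000). TK is vertical with |TK| = 48.8 and K on the +y side, so K = (0.000, 48.80). The virtual corner opposite T is at (-37.60, 48.80). A1 meets MH tangentially, so WH is at right angles to MH and A1 meets GK tangentially, so WG is at right angles to GK, with radius 10.2, so the center W sits 10.2 in from both sides at W = (-27.40, 38.60). That places the tangent points at H = (-37.60, 38.60) on MH and G = (-27.40, 48.80) on GK. Then cos ∠HWK = WH·WK / (|WH||WK|), giving 159.6°.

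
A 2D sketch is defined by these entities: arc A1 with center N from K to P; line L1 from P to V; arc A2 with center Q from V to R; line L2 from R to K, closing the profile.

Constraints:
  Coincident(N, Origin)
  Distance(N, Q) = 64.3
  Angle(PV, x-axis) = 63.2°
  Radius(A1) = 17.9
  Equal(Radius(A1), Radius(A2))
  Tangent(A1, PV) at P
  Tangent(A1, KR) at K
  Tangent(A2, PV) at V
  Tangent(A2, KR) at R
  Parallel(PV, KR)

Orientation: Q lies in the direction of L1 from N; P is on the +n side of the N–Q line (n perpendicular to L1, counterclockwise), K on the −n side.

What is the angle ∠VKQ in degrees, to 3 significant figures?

13.6°

The slot axis is L1's direction at 63.2°, so u = (cos 63.2°, sin 63.2°) = (0.451, 0.893) and n = (−sin 63.2°, cos 63.2°) = (-0.893, 0.451). N is at the origin and Q lies 64.3 along u from N, so Q = 64.3·u = (29.0, 57.4). Tangency of A1 to both parallel lines with radius 17.9 puts P and K at N ± 17.9·n: P = (-16.0, 8.07), K = (16.0, -8.07). Equal radii place V and R the same way about Q: V = Q + 17.9·n = (13.0, 65.5), R = Q − 17.9·n = (45.0, 49.3). Then cos ∠VKQ = KV·KQ / (|KV||KQ|), giving 13.6°.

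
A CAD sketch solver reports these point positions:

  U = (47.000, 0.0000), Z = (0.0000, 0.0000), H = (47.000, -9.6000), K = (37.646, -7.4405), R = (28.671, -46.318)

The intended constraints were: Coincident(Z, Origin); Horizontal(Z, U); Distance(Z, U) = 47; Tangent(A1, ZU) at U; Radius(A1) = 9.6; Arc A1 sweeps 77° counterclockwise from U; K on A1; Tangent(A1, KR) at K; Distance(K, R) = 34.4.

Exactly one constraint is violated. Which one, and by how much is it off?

Distance(K, R) = 34.4 — off by 5.50.

Z = (0.00, 0.00) ✓; Z.y = 0.00, U.y = 0.00 ✓; |ZU| = 47.00 ✓; ∠(HU, UZ) = 90.00° ✓; |HU| = 9.600 ✓; bearing(H→K) − bearing(H→U) = 77.00° ✓; |HK| = 9.600 ✓; ∠(HK, KR) = 90.00° ✓; |KR| = 39.90 ✗.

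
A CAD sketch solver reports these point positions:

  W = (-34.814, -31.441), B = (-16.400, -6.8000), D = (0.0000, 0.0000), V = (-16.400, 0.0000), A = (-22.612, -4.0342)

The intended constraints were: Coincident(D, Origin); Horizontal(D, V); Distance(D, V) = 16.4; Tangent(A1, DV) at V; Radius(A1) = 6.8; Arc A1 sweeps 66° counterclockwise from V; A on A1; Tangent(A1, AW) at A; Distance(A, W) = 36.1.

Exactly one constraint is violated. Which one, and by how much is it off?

Distance(A, W) = 36.1 — off by 6.10.

D = (0.00, 0.00) ✓; D.y = 0.00, V.y = 0.00 ✓; |DV| = 16.40 ✓; ∠(BV, VD) = 90.00° ✓; |BV| = 6.800 ✓; bearing(B→A) − bearing(B→V) = 66.00° ✓; |BA| = 6.800 ✓; ∠(BA, AW) = 90.00° ✓; |AW| = 30.00 ✗.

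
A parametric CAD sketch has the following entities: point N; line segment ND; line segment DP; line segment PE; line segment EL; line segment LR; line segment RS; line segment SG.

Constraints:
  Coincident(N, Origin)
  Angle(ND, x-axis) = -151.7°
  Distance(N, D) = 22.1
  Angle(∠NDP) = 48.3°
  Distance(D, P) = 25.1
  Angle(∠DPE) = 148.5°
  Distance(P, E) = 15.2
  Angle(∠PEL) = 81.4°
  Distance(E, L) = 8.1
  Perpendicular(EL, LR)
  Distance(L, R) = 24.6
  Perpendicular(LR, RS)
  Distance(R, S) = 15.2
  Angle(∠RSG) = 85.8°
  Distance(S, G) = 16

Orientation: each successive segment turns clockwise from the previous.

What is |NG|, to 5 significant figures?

27.770

N is at the origin; ND runs at -151.7° with length 22.1, so D = (-19.459, -10.477). ∠NDP = 48.3° gives DP at 76.600° from the x-axis; with |DP| = 25.1, P = (-13.642, 13.939). ∠DPE = 148.5° gives PE at 45.100° from the x-axis; with |PE| = 15.2, E = (-2.9124, 24.706). ∠PEL = 81.4° gives EL at -53.500° from the x-axis; with |EL| = 8.1, L = (1.9056, 18.195). EL is perpendicular to LR, so LR runs at -143.50°; with |LR| = 24.6, R = (-17.869, 3.5622). LR ⟂ RS, so RS runs at 126.50°; with |RS| = 15.2, S = (-26.911, 15.781). ∠RSG = 85.8° gives SG at 32.300° from the x-axis; with |SG| = 16.0, G = (-13.386, 24.330). Then |NG| = |G − N| = 27.770.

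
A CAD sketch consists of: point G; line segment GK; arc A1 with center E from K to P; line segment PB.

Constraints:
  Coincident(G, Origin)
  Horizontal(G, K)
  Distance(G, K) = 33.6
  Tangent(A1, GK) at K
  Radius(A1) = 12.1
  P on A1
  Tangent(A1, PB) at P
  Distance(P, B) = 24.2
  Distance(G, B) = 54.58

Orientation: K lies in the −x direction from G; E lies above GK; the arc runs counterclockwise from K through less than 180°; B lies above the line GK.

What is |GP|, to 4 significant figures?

30.79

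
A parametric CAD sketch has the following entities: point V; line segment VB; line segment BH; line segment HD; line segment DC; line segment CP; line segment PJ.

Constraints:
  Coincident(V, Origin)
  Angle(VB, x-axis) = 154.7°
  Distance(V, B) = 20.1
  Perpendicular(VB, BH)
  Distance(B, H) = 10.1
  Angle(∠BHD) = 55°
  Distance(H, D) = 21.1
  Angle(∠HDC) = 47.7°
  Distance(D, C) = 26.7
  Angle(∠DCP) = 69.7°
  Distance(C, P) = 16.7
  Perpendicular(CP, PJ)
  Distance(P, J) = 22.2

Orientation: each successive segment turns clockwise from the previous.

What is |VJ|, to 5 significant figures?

7.3903

V is at the origin; VB runs at 154.7° with length 20.1, so B = (-18.172, 8.5899). The perpendicularity gives BH at right angles to VB, so BH runs at 64.700°; with |BH| = 10.1, H = (-13.856, 17.721). ∠BHD = 55.0° gives HD at -60.300° from the x-axis; with |HD| = 21.1, D = (-3.4016, -0.60700). ∠HDC = 47.7° gives DC at 167.40° from the x-axis; with |DC| = 26.7, C = (-29.459, 5.2174). ∠DCP = 69.7° gives CP at 57.100° from the x-axis; with |CP| = 16.7, P = (-20.388, 19.239). CP ⟂ PJ, so PJ runs at -32.900°; with |PJ| = 22.2, J = (-1.7480, 7.1806). Then |VJ| = |J − V| = 7.3903.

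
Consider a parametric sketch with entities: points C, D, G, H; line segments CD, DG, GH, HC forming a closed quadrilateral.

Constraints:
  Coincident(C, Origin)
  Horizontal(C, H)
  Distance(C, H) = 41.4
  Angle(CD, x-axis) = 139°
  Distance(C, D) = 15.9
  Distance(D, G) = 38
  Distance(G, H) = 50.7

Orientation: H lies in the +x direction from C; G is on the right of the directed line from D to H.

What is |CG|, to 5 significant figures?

26.302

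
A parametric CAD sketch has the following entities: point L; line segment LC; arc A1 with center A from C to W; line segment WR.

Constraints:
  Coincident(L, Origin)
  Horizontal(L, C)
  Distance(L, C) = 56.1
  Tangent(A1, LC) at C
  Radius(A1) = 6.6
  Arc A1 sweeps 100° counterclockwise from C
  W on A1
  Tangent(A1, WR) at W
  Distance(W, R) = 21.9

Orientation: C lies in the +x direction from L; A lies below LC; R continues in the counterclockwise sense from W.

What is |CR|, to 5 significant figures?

29.437

On A1, C sits at bearing 90° from A; a 100° counterclockwise sweep puts W at bearing 190°, so W = A + 6.6·(cos 190°, sin 190°) = (49.600, -7.7461). A1 meets WR tangentially, so AW is at right angles to WR, so WR runs along (−sin 190°, cos 190°); with |WR| = 21.9, R = (53.403, -29.313). Then |CR| = |R − C| = 29.437.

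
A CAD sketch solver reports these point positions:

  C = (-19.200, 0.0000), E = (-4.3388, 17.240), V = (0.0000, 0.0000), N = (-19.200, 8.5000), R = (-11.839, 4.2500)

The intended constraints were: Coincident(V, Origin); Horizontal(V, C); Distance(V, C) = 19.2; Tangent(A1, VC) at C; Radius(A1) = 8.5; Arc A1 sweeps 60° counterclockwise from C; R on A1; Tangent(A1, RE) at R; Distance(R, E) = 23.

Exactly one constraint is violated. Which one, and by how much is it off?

Distance(R, E) = 23 — off by 8.00.

V = (0.00, 0.00) ✓; V.y = 0.00, C.y = 0.00 ✓; |VC| = 19.20 ✓; ∠(NC, CV) = 90.00° ✓; |NC| = 8.500 ✓; bearing(N→R) − bearing(N→C) = 60.00° ✓; |NR| = 8.500 ✓; ∠(NR, RE) = 90.00° ✓; |RE| = 15.00 ✗.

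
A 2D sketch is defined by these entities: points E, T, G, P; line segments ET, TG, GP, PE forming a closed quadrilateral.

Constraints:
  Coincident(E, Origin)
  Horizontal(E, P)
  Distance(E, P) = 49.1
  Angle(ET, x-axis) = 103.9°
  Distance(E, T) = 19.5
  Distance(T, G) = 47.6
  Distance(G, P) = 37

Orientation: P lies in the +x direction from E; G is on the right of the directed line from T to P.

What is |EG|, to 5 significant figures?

29.435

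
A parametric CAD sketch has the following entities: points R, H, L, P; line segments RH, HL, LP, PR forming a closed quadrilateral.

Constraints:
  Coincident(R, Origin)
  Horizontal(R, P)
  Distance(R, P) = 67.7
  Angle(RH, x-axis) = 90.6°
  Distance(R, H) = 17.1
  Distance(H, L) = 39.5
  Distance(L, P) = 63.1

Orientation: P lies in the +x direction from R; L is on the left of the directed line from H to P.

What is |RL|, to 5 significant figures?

53.540

R is at the origin; R and P share the same y with |RP| = 67.7 and P in +x, so P = (67.7, 0). RH runs at 90.6° with |RH| = 17.1, so H = (-0.17907, 17.099). L is determined by |HL| = 39.5 and |LP| = 63.1 together: it lies at the intersection of circle(H, 39.5) and circle(P, 63.1). With |HP| = 70.000, the foot of the radical line on HP is 17.704 from H and the perpendicular offset is √(39.5² − 17.704²) = 35.310. Taking the left-of-HP solution: L = (25.614, 47.015).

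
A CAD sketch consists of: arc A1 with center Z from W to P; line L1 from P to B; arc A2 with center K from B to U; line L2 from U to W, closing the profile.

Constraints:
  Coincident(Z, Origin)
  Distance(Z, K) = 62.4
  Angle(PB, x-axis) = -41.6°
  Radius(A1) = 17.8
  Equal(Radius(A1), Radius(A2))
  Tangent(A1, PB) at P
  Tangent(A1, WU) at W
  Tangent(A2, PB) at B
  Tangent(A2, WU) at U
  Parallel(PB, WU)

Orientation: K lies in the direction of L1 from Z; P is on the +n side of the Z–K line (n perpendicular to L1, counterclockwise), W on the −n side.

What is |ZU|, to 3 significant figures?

64.9

The slot axis is L1's direction at -41.6°, so u = (cos -41.6°, sin -41.6°) = (0.748, -0.664) and n = (−sin -41.6°, cos -41.6°) = (0.664, 0.748). Z is at the origin and K lies 62.4 along u from Z, so K = 62.4·u = (46.7, -41.4). Tangency of A1 to both parallel lines with radius 17.8 puts P and W at Z ± 17.8·n: P = (11.8, 13.3), W = (-11.8, -13.3). Equal radii place B and U the same way about K: B = K + 17.8·n = (58.5, -28.1), U = K − 17.8·n = (34.8, -54.7). Then |ZU| = |U − Z| = 64.9.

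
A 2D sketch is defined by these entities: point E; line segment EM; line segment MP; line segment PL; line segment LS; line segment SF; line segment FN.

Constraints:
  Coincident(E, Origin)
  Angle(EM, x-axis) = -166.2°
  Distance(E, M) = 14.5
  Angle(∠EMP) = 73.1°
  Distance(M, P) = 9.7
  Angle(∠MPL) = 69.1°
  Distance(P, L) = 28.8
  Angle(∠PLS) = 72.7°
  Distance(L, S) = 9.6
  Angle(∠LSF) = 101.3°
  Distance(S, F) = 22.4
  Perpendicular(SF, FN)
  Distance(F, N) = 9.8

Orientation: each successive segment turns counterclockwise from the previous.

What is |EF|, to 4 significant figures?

13.07

E is at the origin; EM runs at -166.2° with length 14.5, so M = (-14.08, -3.459). ∠EMP = 73.1° gives MP at -59.30° from the x-axis; with |MP| = 9.7, P = (-9.129, -11.80). ∠MPL = 69.1° gives PL at 51.60° from the x-axis; with |PL| = 28.8, L = (8.760, 10.77). ∠PLS = 72.7° gives LS at 158.9° from the x-axis; with |LS| = 9.6, S = (-0.1965, 14.23). ∠LSF = 101.3° gives SF at -122.4° from the x-axis; with |SF| = 22.4, F = (-12.20, -4.686). Then |EF| = |F − E| = 13.07.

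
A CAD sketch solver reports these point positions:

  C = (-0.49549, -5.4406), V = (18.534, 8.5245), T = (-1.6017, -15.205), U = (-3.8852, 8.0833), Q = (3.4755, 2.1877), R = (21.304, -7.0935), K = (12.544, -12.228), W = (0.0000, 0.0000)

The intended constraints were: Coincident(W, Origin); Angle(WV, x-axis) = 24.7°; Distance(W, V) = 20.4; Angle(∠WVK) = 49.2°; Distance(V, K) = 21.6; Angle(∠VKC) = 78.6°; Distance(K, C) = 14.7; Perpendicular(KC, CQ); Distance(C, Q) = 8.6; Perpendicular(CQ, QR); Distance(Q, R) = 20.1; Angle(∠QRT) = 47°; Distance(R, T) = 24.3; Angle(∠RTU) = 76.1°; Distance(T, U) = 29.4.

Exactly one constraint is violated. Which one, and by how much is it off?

Distance(T, U) = 29.4 — off by 6.00.

W = (0.00, 0.00) ✓; WV at 24.70° ✓; |WV| = 20.40 ✓; ∠WVK = 49.20° ✓; |VK| = 21.60 ✓; ∠VKC = 78.60° ✓; |KC| = 14.70 ✓; ∠(KC, CQ) = 90.00° ✓; |CQ| = 8.600 ✓; ∠(CQ, QR) = 90.00° ✓; |QR| = 20.10 ✓; ∠QRT = 47.00° ✓; |RT| = 24.30 ✓; ∠RTU = 76.10° ✓; |TU| = 23.40 ✗.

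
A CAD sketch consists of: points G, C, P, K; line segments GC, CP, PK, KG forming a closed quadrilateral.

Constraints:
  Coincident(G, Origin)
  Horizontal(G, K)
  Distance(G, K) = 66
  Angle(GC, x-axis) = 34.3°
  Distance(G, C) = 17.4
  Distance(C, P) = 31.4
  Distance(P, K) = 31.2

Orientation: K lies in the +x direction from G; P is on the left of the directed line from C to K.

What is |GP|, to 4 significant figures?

48.54

Checks: |CP| = 31.40 ✓; |PK| = 31.20 ✓.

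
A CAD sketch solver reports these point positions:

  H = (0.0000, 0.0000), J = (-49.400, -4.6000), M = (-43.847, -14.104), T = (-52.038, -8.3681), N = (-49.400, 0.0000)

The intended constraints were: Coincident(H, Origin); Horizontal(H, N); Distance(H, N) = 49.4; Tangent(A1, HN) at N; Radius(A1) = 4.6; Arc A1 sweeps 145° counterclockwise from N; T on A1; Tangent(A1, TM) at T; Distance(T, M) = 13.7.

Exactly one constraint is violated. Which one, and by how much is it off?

Distance(T, M) = 13.7 — off by 3.70.

H = (0.00, 0.00) ✓; H.y = 0.00, N.y = 0.00 ✓; |HN| = 49.40 ✓; ∠(JN, NH) = 90.00° ✓; |JN| = 4.600 ✓; bearing(J→T) − bearing(J→N) = 145.0° ✓; |JT| = 4.600 ✓; ∠(JT, TM) = 90.01° ✓; |TM| = 10.00 ✗.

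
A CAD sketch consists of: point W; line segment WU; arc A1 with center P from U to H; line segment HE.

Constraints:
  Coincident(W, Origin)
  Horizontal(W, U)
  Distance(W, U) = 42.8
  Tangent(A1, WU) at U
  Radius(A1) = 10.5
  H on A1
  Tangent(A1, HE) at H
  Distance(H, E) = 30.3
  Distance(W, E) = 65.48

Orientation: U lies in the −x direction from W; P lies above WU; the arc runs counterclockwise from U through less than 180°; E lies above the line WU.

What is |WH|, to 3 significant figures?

37.7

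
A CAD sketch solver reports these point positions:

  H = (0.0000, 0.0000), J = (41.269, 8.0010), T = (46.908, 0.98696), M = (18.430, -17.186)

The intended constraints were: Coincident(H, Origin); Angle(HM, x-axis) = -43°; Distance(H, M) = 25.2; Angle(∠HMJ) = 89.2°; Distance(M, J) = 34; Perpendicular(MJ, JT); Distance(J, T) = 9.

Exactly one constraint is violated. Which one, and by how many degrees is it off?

Perpendicular(MJ, JT) — off by 9.00°.

H = (0.00, 0.00) ✓; HM at -43.00° ✓; |HM| = 25.20 ✓; ∠HMJ = 89.20° ✓; |MJ| = 34.00 ✓; ∠(MJ, JT) = 99.00° ✗; |JT| = 9.000 ✓.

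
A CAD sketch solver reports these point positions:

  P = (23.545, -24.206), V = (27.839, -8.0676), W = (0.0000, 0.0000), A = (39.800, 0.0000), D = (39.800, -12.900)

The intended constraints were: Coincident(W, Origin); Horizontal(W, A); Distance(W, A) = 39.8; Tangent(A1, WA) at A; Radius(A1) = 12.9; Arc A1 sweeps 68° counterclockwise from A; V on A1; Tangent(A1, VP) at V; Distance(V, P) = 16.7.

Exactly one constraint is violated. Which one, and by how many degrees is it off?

Tangent(A1, VP) at V — off by 7.10°.

W = (0.00, 0.00) ✓; W.y = 0.00, A.y = 0.00 ✓; |WA| = 39.80 ✓; ∠(DA, AW) = 90.00° ✓; |DA| = 12.90 ✓; bearing(D→V) − bearing(D→A) = 68.00° ✓; |DV| = 12.90 ✓; ∠(DV, VP) = 82.90° ✗; |VP| = 16.70 ✓.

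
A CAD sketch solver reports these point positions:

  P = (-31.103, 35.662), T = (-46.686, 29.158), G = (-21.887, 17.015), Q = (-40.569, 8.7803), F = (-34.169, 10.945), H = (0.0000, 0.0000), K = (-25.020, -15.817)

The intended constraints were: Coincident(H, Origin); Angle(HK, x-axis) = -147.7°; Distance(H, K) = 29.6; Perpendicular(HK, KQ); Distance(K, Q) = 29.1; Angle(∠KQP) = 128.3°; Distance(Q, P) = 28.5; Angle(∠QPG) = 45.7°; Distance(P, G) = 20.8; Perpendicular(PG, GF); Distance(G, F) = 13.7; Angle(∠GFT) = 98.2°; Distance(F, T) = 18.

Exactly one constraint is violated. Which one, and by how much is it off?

Distance(F, T) = 18 — off by 4.10.

H = (0.00, 0.00) ✓; HK at -147.7° ✓; |HK| = 29.60 ✓; ∠(HK, KQ) = 90.00° ✓; |KQ| = 29.10 ✓; ∠KQP = 128.3° ✓; |QP| = 28.50 ✓; ∠QPG = 45.70° ✓; |PG| = 20.80 ✓; ∠(PG, GF) = 90.00° ✓; |GF| = 13.70 ✓; ∠GFT = 98.20° ✓; |FT| = 22.10 ✗.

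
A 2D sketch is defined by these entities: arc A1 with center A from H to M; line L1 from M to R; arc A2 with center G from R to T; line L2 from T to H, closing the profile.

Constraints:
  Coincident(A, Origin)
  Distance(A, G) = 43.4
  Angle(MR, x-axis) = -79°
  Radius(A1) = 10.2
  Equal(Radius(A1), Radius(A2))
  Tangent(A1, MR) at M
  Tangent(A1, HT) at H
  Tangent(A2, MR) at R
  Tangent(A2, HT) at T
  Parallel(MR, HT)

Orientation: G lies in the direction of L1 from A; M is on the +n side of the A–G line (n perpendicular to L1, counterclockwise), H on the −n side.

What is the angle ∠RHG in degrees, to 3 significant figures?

11.9°

The slot axis is L1's direction at -79.0°, so u = (cos -79.0°, sin -79.0°) = (0.191, -0.982) and n = (−sin -79.0°, cos -79.0°) = (0.982, 0.191). A is at the origin and G lies 43.4 along u from A, so G = 43.4·u = (8.28, -42.6). Tangency of A1 to both parallel lines with radius 10.2 puts M and H at A ± 10.2·n: M = (10.0, 1.95), H = (-10.0, -1.95). Equal radii place R and T the same way about G: R = G + 10.2·n = (18.3, -40.7), T = G − 10.2·n = (-1.73, -44.5). Then cos ∠RHG = HR·HG / (|HR||HG|), giving 11.9°.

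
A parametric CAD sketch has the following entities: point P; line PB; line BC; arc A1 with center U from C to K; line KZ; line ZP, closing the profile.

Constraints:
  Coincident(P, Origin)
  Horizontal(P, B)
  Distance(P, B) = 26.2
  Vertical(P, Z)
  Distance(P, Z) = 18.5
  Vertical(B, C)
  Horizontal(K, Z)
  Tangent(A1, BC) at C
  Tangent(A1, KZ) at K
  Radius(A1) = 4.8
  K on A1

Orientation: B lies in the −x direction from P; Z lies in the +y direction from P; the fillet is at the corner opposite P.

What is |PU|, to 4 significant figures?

25.41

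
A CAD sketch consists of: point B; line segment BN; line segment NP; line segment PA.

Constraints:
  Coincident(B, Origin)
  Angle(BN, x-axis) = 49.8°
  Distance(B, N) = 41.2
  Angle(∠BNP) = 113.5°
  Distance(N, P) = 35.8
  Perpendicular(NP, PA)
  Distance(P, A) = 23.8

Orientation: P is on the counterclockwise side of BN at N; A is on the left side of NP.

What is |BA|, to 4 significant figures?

54.07

∠BNP = 113.5°, so NP runs at 49.8° + (180° − 113.5°) = 116.3° from the x-axis; with |NP| = 35.8, P = N + 35.8·(cos 116.3°, sin 116.3°) = (10.73, 63.56). The perpendicularity gives PA at right angles to NP; with |PA| = 23.8 on the left of NP, A = P + 23.8·(-0.8965, -0.4431) = (-10.61, 53.02). Then |BA| = |A − B| = 54.07.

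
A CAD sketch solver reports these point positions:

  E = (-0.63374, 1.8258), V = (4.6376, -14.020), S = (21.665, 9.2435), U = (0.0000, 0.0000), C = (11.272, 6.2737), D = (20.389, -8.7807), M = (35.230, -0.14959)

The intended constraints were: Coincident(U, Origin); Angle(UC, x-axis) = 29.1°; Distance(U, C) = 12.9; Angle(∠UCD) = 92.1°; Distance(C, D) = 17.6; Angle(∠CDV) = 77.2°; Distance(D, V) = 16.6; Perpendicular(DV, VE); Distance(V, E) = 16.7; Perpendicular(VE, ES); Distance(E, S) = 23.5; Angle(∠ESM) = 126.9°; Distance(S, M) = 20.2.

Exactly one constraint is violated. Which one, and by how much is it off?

Distance(S, M) = 20.2 — off by 3.70.

U = (0.00, 0.00) ✓; UC at 29.10° ✓; |UC| = 12.90 ✓; ∠UCD = 92.10° ✓; |CD| = 17.60 ✓; ∠CDV = 77.20° ✓; |DV| = 16.60 ✓; ∠(DV, VE) = 90.00° ✓; |VE| = 16.70 ✓; ∠(VE, ES) = 90.00° ✓; |ES| = 23.50 ✓; ∠ESM = 126.9° ✓; |SM| = 16.50 ✗.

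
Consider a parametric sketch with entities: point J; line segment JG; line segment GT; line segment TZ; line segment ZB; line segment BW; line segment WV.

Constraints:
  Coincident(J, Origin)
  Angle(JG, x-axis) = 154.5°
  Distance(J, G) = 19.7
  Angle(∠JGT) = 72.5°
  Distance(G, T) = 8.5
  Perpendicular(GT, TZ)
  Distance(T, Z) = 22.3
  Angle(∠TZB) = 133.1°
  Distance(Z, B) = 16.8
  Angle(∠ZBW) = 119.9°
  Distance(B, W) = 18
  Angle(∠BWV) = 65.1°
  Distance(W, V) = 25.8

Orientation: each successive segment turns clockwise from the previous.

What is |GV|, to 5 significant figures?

10.040

J is at the origin; JG runs at 154.5° with length 19.7, so G = (-17.781, 8.4811). ∠JGT = 72.5° gives GT at 47.000° from the x-axis; with |GT| = 8.5, T = (-11.984, 14.698). The perpendicularity gives TZ at right angles to GT, so TZ runs at -43.000°; with |TZ| = 22.3, Z = (4.3252, -0.51099). ∠TZB = 133.1° gives ZB at -89.900° from the x-axis; with |ZB| = 16.8, B = (4.3546, -17.311). ∠ZBW = 119.9° gives BW at -150.00° from the x-axis; with |BW| = 18.0, W = (-11.234, -26.311). ∠BWV = 65.1° gives WV at 95.100° from the x-axis; with |WV| = 25.8, V = (-13.527, -0.61310). Then |GV| = |V − G| = 10.040.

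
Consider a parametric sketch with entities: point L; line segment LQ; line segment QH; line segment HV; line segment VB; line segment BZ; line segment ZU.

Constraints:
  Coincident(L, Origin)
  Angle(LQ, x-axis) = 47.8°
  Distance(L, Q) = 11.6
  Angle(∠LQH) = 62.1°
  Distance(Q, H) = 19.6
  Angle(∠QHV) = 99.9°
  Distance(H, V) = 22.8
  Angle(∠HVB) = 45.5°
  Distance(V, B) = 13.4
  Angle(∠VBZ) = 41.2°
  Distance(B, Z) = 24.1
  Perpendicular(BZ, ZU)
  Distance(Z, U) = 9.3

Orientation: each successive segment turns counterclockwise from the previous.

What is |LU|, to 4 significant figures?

33.93

∠VBZ = 41.2° gives BZ at 159.1° from the x-axis; with |BZ| = 24.1, Z = (-30.49, 5.884). BZ is perpendicular to ZU, so ZU runs at -110.9°; with |ZU| = 9.3, U = (-33.81, -2.804). Then |LU| = |U − L| = 33.93.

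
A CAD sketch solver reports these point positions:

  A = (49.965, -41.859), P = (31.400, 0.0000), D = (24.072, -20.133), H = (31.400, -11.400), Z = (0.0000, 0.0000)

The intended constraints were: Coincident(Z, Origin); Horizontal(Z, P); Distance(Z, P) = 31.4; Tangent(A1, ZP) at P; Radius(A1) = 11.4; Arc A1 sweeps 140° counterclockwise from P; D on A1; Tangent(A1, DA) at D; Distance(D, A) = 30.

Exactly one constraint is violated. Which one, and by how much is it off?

Distance(D, A) = 30 — off by 3.80.

Z = (0.00, 0.00) ✓; Z.y = 0.00, P.y = 0.00 ✓; |ZP| = 31.40 ✓; ∠(HP, PZ) = 90.00° ✓; |HP| = 11.40 ✓; bearing(H→D) − bearing(H→P) = 140.0° ✓; |HD| = 11.40 ✓; ∠(HD, DA) = 90.00° ✓; |DA| = 33.80 ✗.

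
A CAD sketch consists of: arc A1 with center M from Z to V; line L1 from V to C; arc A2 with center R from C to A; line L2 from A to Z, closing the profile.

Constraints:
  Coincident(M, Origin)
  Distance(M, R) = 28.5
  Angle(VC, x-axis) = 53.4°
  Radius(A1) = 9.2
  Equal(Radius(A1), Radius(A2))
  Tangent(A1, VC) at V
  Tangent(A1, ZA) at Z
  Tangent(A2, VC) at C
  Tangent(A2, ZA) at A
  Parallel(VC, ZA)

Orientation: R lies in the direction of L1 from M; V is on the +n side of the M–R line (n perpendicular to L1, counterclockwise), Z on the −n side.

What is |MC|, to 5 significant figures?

29.948

The slot axis is L1's direction at 53.4°, so u = (cos 53.4°, sin 53.4°) = (0.59622, 0.80282) and n = (−sin 53.4°, cos 53.4°) = (-0.80282, 0.59622). M is at the origin and R lies 28.5 along u from M, so R = 28.5·u = (16.992, 22.880). Tangency of A1 to both parallel lines with radius 9.2 puts V and Z at M ± 9.2·n: V = (-7.3859, 5.4853), Z = (7.3859, -5.4853). Equal radii place C and A the same way about R: C = R + 9.2·n = (9.6065, 28.366), A = R − 9.2·n = (24.378, 17.395). Then |MC| = |C − M| = 29.948.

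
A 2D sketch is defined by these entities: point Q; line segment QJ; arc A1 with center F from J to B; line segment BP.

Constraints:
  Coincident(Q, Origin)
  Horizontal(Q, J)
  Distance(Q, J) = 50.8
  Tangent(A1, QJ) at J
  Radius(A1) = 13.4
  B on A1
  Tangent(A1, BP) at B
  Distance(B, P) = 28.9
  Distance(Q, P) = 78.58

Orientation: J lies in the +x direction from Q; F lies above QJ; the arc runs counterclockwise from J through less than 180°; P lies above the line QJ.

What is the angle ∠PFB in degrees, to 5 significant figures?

65.124°

Q is at the origin; QJ is horizontal with |QJ| = 50.8 and J on the +x side, so J = (50.800, 0.0000). Tangency of A1 to QJ means the radius FJ is perpendicular to QJ, so F = J + (0, 13.4) = (50.800, 13.400). Since FB ⟂ BP (tangency), |FP| = √(13.4² + 28.9²) = 31.855 regardless of where B sits on A1. So P lies on both circle(Q, 78.58) and circle(F, 31.855); the above-QJ intersection is P = (67.220, 40.697). B is the foot of the tangent from P: B = (64.123, 11.964).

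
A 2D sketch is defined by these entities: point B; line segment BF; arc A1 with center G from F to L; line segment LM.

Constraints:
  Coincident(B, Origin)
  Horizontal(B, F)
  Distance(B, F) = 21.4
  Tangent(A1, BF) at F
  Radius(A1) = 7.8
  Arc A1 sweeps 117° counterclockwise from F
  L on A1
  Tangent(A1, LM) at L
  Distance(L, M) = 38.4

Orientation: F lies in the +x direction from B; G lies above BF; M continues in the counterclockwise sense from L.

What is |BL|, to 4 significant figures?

30.53

B is at the origin; B and F share the same y with |BF| = 21.4 and F on the +x side, so F = (21.40, 0.000). The tangent condition forces GF to be normal to BF, so G = F + (0, 7.8) = (21.40, 7.800). On A1, F sits at bearing -90° from G; a 117° counterclockwise sweep puts L at bearing 27°, so L = G + 7.8·(cos 27°, sin 27°) = (28.35, 11.34). Then |BL| = |L − B| = 30.53.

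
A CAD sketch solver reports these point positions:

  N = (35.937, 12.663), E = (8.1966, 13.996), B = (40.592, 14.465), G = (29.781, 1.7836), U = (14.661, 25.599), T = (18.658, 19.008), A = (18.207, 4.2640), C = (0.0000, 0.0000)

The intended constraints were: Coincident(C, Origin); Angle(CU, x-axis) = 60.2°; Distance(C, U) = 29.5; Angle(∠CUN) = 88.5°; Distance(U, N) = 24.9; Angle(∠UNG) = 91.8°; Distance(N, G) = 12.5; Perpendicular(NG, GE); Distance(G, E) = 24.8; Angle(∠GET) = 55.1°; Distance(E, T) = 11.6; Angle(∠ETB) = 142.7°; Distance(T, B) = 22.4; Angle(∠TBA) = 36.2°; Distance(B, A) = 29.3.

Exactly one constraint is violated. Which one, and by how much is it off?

Distance(B, A) = 29.3 — off by 4.70.

C = (0.00, 0.00) ✓; CU at 60.20° ✓; |CU| = 29.50 ✓; ∠CUN = 88.50° ✓; |UN| = 24.90 ✓; ∠UNG = 91.80° ✓; |NG| = 12.50 ✓; ∠(NG, GE) = 90.00° ✓; |GE| = 24.80 ✓; ∠GET = 55.10° ✓; |ET| = 11.60 ✓; ∠ETB = 142.7° ✓; |TB| = 22.40 ✓; ∠TBA = 36.20° ✓; |BA| = 24.60 ✗.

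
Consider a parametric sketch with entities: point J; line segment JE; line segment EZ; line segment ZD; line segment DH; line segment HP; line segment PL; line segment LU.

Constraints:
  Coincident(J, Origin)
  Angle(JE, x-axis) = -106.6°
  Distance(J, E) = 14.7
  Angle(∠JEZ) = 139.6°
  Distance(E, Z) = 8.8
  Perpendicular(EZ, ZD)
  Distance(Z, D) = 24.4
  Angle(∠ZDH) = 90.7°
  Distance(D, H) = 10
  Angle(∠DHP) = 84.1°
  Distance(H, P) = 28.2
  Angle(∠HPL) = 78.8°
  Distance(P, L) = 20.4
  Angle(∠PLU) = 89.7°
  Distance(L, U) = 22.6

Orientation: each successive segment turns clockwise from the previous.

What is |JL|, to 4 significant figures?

32.95

J is at the origin; JE runs at -106.6° with length 14.7, so E = (-4.200, -14.09). ∠JEZ = 139.6° gives EZ at -147.0° from the x-axis; with |EZ| = 8.8, Z = (-11.58, -18.88). EZ is perpendicular to ZD, so ZD runs at 123.0°; with |ZD| = 24.4, D = (-24.87, 1.583). ∠ZDH = 90.7° gives DH at 33.70° from the x-axis; with |DH| = 10.0, H = (-16.55, 7.132). ∠DHP = 84.1° gives HP at -62.20° from the x-axis; with |HP| = 28.2, P = (-3.397, -17.81). ∠HPL = 78.8° gives PL at -163.4° from the x-axis; with |PL| = 20.4, L = (-22.95, -23.64). Then |JL| = |L − J| = 32.95.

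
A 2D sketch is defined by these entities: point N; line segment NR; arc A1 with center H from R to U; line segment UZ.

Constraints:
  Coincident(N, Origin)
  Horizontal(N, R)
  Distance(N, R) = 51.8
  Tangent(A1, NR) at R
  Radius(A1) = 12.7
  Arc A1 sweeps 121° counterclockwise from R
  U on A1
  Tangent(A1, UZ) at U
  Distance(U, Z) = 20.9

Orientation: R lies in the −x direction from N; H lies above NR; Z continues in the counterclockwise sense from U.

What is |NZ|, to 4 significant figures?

63.65

On A1, R sits at bearing -90° from H; a 121° counterclockwise sweep puts U at bearing 31°, so U = H + 12.7·(cos 31°, sin 31°) = (-40.91, 19.24). The tangent condition forces HU to be normal to UZ, so UZ runs along (−sin 31°, cos 31°); with |UZ| = 20.9, Z = (-51.68, 37.16). Then |NZ| = |Z − N| = 63.65.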